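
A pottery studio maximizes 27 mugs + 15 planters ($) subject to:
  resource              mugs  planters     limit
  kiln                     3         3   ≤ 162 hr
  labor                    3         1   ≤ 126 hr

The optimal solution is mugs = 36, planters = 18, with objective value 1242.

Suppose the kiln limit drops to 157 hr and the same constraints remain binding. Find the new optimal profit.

Check each constraint at x*: kiln 162/162 (tight); labor 126/126 (tight).
Dual feasibility on the basic columns requires 3·y_kiln + 3·y_labor = 27, 3·y_kiln + 1·y_labor = 15.
→ y_kiln = 3 and y_labor = 6.
Δz = y_kiln·Δb = 3 × (-5) = -15, so new z* = 1242 − 15 = 1227.

1227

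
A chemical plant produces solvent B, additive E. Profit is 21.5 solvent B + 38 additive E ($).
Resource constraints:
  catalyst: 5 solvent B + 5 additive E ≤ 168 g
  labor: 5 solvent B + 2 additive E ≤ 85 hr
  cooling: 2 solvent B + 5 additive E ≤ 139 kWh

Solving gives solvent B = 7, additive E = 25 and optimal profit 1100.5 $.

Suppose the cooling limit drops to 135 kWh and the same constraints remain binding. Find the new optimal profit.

Check each constraint at x*: catalyst 160/168 (slack 8); labor 85/85 (tight); cooling 139/139 (tight).
By complementary slackness, y = 0 for the non-binding constraint.
From A_Bᵀ y = c: 5·y_labor + 2·y_cooling = 21.5; 2·y_labor + 5·y_cooling = 38.
→ y_labor = 1.5 and y_cooling = 7.
Δz = y_cooling·Δb = 7 × (-4) = -28, so new z* = 1100.5 − 28 = 1072.5.

1072.5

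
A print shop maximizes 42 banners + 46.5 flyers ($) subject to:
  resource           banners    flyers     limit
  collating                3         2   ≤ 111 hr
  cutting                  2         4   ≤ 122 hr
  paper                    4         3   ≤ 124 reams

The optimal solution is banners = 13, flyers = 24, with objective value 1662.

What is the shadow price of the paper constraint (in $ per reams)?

7.5

Binding: cutting and paper. Non-binding: collating (24 unused).
By complementary slackness, y = 0 for the non-binding constraint.
The binding rows give the dual system: 2·y_cutting + 4·y_paper = 42 and 4·y_cutting + 3·y_paper = 46.5.
Solving: y_cutting = 6, y_paper = 7.5.
Shadow price of paper = 7.5.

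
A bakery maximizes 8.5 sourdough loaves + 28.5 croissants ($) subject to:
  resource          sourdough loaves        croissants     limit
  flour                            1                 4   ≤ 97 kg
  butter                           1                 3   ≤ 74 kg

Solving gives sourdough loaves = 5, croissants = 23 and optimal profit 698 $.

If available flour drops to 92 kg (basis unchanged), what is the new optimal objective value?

683

At the optimum: flour uses 97 of 97 (binding); butter uses 74 of 74 (binding).
Dual feasibility on the basic columns requires 1·y_flour + 1·y_butter = 8.5, 4·y_flour + 3·y_butter = 28.5.
Solving: y_flour = 3, y_butter = 5.5.
Δz = y_flour·Δb = 3 × (-5) = -15, so new z* = 698 − 15 = 683.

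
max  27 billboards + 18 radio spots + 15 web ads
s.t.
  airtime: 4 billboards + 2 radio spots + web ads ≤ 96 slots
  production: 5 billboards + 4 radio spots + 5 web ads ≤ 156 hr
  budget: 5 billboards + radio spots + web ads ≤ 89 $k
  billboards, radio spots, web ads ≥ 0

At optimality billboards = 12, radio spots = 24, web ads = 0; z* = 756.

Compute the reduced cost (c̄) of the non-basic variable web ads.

-3

At the optimum: airtime uses 96 of 96 (binding); production uses 156 of 156 (binding); budget uses 84 of 89 (slack = 5).
By complementary slackness, y = 0 for the non-binding constraint.
Dual feasibility on the basic columns requires 4·y_airtime + 5·y_production = 27, 2·y_airtime + 4·y_production = 18.
→ y_airtime = 3 and y_production = 3.
Reduced cost of web ads: c₃ − yᵀa₃ = 15 − (3·1 + 3·5) = 15 − 18 = -3.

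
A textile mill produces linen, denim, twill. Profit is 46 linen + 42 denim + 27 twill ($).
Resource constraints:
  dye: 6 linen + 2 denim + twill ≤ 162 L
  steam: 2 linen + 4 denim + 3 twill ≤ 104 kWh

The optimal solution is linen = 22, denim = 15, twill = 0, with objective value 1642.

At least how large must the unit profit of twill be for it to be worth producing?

29

At the optimum: dye uses 162 of 162 (binding); steam uses 104 of 104 (binding).
From A_Bᵀ y = c: 6·y_dye + 2·y_steam = 46; 2·y_dye + 4·y_steam = 42.
Solving: y_dye = 5, y_steam = 8.
twill enters the basis when its profit ≥ yᵀa₃ = 5·1 + 8·3 = 29.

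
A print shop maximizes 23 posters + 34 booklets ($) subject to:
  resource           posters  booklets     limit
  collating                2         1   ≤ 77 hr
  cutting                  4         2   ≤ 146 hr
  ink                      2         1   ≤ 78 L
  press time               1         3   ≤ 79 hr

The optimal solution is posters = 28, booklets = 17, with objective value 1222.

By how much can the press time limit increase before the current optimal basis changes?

Binding constraints: cutting, press time. The basis is B = [[4,2],[1,3]] with det 10.
Per unit increase in press time, x* moves by d = (-0.2, 0.4).
The basis stays optimal until posters reaches 0; allowable increase = 140 hr.

140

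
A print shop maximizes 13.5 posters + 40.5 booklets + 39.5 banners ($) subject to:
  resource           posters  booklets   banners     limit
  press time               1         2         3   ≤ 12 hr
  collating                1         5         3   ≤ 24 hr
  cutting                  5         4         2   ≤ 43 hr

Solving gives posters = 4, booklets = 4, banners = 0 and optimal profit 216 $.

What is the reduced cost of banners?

Check each constraint at x*: press time 12/12 (tight); collating 24/24 (tight); cutting 36/43 (slack 7).
Slack constraints have shadow price 0 (complementary slackness).
From A_Bᵀ y = c: 1·y_press time + 1·y_collating = 13.5; 2·y_press time + 5·y_collating = 40.5.
→ y_press time = 9 and y_collating = 4.5.
Reduced cost of banners: c₃ − yᵀa₃ = 39.5 − (9·3 + 4.5·3) = 39.5 − 40.5 = -1.

-1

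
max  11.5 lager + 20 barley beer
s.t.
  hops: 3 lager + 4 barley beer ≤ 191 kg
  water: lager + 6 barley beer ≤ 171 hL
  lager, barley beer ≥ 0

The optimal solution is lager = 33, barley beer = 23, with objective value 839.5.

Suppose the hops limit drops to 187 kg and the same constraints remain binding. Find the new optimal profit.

At the optimum: hops uses 191 of 191 (binding); water uses 171 of 171 (binding).
The binding rows give the dual system: 3·y_hops + 1·y_water = 11.5 and 4·y_hops + 6·y_water = 20.
→ y_hops = 3.5 and y_water = 1.
Δz = y_hops·Δb = 3.5 × (-4) = -14, so new z* = 839.5 − 14 = 825.5.

825.5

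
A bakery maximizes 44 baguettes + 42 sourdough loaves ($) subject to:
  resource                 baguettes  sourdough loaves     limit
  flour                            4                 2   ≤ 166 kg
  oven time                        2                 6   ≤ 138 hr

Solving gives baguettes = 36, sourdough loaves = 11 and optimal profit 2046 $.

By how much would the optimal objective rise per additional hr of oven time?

Check each constraint at x*: flour 166/166 (tight); oven time 138/138 (tight).
The binding rows give the dual system: 4·y_flour + 2·y_oven time = 44 and 2·y_flour + 6·y_oven time = 42.
This yields shadow prices y_flour = 9, y_oven time = 4.
Shadow price of oven time = 4.

4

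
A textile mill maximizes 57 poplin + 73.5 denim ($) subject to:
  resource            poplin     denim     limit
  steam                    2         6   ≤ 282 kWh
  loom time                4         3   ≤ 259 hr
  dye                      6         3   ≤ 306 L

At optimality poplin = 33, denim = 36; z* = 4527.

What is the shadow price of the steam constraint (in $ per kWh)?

Check each constraint at x*: steam 282/282 (tight); loom time 240/259 (slack 19); dye 306/306 (tight).
By complementary slackness, y = 0 for the non-binding constraint.
The binding rows give the dual system: 2·y_steam + 6·y_dye = 57 and 6·y_steam + 3·y_dye = 73.5.
Solving: y_steam = 9, y_dye = 6.5.
Shadow price of steam = 9.

9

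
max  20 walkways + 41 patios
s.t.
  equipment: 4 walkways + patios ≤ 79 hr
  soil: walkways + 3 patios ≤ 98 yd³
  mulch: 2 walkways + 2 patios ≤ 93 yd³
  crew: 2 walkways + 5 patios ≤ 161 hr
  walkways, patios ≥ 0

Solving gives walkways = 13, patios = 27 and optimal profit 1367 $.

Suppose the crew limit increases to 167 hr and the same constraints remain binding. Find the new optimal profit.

Check each constraint at x*: equipment 79/79 (tight); soil 94/98 (slack 4); mulch 80/93 (slack 13); crew 161/161 (tight).
By complementary slackness, y = 0 for the non-binding constraints.
Dual feasibility on the basic columns requires 4·y_equipment + 2·y_crew = 20, 1·y_equipment + 5·y_crew = 41.
Solving: y_equipment = 1, y_crew = 8.
Δz = y_crew·Δb = 8 × (6) = 48, so new z* = 1367 + 48 = 1415.

1415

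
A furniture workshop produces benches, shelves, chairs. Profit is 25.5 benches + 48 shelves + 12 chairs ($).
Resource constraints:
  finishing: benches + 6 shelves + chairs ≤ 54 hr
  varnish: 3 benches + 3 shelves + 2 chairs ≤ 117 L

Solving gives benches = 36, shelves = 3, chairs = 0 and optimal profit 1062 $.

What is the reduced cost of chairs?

Check each constraint at x*: finishing 54/54 (tight); varnish 117/117 (tight).
The binding rows give the dual system: 1·y_finishing + 3·y_varnish = 25.5 and 6·y_finishing + 3·y_varnish = 48.
This yields shadow prices y_finishing = 4.5, y_varnish = 7.
Reduced cost of chairs: c₃ − yᵀa₃ = 12 − (4.5·1 + 7·2) = 12 − 18.5 = -6.5.

-6.5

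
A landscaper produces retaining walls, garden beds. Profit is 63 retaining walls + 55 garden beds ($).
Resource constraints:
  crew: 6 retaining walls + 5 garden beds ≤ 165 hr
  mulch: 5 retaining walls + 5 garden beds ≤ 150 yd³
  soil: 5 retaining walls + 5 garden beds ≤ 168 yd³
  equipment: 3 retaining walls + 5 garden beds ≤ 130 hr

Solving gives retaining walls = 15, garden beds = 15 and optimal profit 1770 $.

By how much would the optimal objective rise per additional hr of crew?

Check each constraint at x*: crew 165/165 (tight); mulch 150/150 (tight); soil 150/168 (slack 18); equipment 120/130 (slack 10).
Since soil, equipment are not tight, their duals are 0.
From A_Bᵀ y = c: 6·y_crew + 5·y_mulch = 63; 5·y_crew + 5·y_mulch = 55.
This yields shadow prices y_crew = 8, y_mulch = 3.
Shadow price of crew = 8.

8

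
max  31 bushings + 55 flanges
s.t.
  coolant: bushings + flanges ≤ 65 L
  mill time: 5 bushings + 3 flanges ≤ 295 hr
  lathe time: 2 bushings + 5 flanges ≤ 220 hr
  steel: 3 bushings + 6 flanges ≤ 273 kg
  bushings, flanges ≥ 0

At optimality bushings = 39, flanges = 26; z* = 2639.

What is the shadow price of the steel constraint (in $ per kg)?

At the optimum: coolant uses 65 of 65 (binding); mill time uses 273 of 295 (slack = 22); lathe time uses 208 of 220 (slack = 12); steel uses 273 of 273 (binding).
Slack constraints have shadow price 0 (complementary slackness).
Dual feasibility on the basic columns requires 1·y_coolant + 3·y_steel = 31, 1·y_coolant + 6·y_steel = 55.
→ y_coolant = 7 and y_steel = 8.
Shadow price of steel = 8.

8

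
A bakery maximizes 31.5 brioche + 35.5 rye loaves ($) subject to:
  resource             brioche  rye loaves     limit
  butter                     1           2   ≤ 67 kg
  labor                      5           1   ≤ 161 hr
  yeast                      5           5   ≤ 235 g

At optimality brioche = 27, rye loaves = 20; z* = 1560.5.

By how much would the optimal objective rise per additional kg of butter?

4

Binding: butter and yeast. Non-binding: labor (6 unused).
By complementary slackness, y = 0 for the non-binding constraint.
From A_Bᵀ y = c: 1·y_butter + 5·y_yeast = 31.5; 2·y_butter + 5·y_yeast = 35.5.
→ y_butter = 4 and y_yeast = 5.5.
Shadow price of butter = 4.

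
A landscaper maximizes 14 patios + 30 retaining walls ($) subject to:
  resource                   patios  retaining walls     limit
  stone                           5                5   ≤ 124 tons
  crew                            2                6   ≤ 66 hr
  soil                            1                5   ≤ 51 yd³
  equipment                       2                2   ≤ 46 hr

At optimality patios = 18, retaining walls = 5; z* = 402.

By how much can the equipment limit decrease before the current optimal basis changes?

Binding constraints: crew, equipment. The basis is B = [[2,6],[2,2]] with det -8.
Per unit decrease in equipment, x* moves by d = (-0.75, 0.25).
The basis stays optimal until soil becomes binding; allowable decrease = 16 hr.

16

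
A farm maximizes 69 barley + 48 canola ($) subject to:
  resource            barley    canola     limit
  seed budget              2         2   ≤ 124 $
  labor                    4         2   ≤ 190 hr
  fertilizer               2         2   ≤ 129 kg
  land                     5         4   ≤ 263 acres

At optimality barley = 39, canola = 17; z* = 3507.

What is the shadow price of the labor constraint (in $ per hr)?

Binding: labor and land. Non-binding: seed budget (12 unused), fertilizer (17 unused).
Slack constraints have shadow price 0 (complementary slackness).
From A_Bᵀ y = c: 4·y_labor + 5·y_land = 69; 2·y_labor + 4·y_land = 48.
This yields shadow prices y_labor = 6, y_land = 9.
Shadow price of labor = 6.

6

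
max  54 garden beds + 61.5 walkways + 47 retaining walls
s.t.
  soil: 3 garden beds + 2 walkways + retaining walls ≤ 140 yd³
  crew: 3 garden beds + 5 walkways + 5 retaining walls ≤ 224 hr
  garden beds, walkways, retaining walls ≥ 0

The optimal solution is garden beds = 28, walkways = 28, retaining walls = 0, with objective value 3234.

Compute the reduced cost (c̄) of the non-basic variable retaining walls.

At the optimum: soil uses 140 of 140 (binding); crew uses 224 of 224 (binding).
The binding rows give the dual system: 3·y_soil + 3·y_crew = 54 and 2·y_soil + 5·y_crew = 61.5.
This yields shadow prices y_soil = 9.5, y_crew = 8.5.
Reduced cost of retaining walls: c₃ − yᵀa₃ = 47 − (9.5·1 + 8.5·5) = 47 − 52 = -5.

-5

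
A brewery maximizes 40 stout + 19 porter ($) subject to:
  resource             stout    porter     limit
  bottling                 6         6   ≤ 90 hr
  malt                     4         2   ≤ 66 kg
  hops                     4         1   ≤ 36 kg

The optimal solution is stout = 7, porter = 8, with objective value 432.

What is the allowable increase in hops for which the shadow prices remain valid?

Binding constraints: bottling, hops. The basis is B = [[6,6],[4,1]] with det -18.
Per unit increase in hops, x* moves by d = (0.3333, -0.3333).
The basis stays optimal until porter reaches 0; allowable increase = 24 kg.

24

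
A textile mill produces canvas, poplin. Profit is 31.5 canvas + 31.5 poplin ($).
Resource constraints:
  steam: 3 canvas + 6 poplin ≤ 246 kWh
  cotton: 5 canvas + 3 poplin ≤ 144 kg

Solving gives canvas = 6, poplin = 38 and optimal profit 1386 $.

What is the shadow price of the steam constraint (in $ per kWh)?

Check each constraint at x*: steam 246/246 (tight); cotton 144/144 (tight).
From A_Bᵀ y = c: 3·y_steam + 5·y_cotton = 31.5; 6·y_steam + 3·y_cotton = 31.5.
This yields shadow prices y_steam = 3, y_cotton = 4.5.
Shadow price of steam = 3.

3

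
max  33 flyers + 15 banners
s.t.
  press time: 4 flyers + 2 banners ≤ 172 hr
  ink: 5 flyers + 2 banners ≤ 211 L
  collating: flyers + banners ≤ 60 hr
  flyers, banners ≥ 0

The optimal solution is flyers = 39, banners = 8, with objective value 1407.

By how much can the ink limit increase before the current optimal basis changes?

4

Binding constraints: press time, ink. The basis is B = [[4,2],[5,2]] with det -2.
Per unit increase in ink, x* moves by d = (1, -2).
The basis stays optimal until banners reaches 0; allowable increase = 4 L.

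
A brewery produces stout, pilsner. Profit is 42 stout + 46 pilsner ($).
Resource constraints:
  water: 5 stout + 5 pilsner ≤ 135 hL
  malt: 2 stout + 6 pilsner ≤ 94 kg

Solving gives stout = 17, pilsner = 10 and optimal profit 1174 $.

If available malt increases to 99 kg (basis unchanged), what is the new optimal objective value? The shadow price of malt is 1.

1179

Δb = 5, so new z* = 1174 + (1)·(5) = 1174 + 5 = 1179.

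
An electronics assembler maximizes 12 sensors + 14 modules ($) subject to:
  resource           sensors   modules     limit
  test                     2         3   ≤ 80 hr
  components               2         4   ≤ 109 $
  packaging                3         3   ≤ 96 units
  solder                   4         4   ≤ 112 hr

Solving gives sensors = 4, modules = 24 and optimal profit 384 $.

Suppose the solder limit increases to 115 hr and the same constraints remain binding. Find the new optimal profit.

390

At the optimum: test uses 80 of 80 (binding); components uses 104 of 109 (slack = 5); packaging uses 84 of 96 (slack = 12); solder uses 112 of 112 (binding).
Since components, packaging are not tight, their duals are 0.
The binding rows give the dual system: 2·y_test + 4·y_solder = 12 and 3·y_test + 4·y_solder = 14.
This yields shadow prices y_test = 2, y_solder = 2.
Δz = y_solder·Δb = 2 × (3) = 6, so new z* = 384 + 6 = 390.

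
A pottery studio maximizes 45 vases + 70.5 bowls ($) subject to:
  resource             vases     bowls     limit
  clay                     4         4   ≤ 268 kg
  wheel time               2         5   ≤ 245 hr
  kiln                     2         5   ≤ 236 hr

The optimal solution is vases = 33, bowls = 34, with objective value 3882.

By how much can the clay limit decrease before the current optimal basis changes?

79.2

Binding constraints: clay, kiln. The basis is B = [[4,4],[2,5]] with det 12.
Per unit decrease in clay, x* moves by d = (-0.4167, 0.1667).
The basis stays optimal until vases reaches 0; allowable decrease = 79.2 kg.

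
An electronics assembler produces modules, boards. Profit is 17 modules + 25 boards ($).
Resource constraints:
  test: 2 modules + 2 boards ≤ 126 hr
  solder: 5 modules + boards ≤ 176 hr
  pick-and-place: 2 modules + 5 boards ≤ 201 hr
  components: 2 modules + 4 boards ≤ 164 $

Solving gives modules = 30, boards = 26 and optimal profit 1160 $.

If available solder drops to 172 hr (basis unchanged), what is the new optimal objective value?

Check each constraint at x*: test 112/126 (slack 14); solder 176/176 (tight); pick-and-place 190/201 (slack 11); components 164/164 (tight).
Since test, pick-and-place are not tight, their duals are 0.
The binding rows give the dual system: 5·y_solder + 2·y_components = 17 and 1·y_solder + 4·y_components = 25.
Solving: y_solder = 1, y_components = 6.
Δz = y_solder·Δb = 1 × (-4) = -4, so new z* = 1160 − 4 = 1156.

1156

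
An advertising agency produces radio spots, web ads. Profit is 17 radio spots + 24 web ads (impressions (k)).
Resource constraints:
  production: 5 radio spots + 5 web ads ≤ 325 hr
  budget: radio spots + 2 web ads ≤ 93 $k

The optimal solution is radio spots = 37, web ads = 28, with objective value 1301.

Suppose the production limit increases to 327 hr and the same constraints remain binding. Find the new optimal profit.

1305

Both production and budget are binding at x*.
The binding rows give the dual system: 5·y_production + 1·y_budget = 17 and 5·y_production + 2·y_budget = 24.
This yields shadow prices y_production = 2, y_budget = 7.
Δz = y_production·Δb = 2 × (2) = 4, so new z* = 1301 + 4 = 1305.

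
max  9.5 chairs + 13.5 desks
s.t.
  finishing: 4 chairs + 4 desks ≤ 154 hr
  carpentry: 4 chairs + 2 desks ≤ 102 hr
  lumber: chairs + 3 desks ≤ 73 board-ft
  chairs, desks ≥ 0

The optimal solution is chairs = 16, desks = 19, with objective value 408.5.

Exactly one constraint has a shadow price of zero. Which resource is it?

finishing: 140/154 (slack 14)
carpentry: 102/102 (binding)
lumber: 73/73 (binding)
By complementary slackness, a constraint with positive slack has shadow price 0 → finishing.

finishing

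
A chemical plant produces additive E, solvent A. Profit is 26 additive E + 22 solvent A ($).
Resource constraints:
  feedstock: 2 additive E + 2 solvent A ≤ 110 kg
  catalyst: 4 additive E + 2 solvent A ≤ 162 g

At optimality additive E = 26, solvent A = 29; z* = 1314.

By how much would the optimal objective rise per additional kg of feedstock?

9

Check each constraint at x*: feedstock 110/110 (tight); catalyst 162/162 (tight).
The binding rows give the dual system: 2·y_feedstock + 4·y_catalyst = 26 and 2·y_feedstock + 2·y_catalyst = 22.
Solving: y_feedstock = 9, y_catalyst = 2.
Shadow price of feedstock = 9.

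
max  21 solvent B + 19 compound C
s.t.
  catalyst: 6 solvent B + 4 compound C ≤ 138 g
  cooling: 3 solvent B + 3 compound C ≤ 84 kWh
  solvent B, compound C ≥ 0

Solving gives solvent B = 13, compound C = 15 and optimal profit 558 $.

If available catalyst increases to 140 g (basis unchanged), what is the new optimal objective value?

At the optimum: catalyst uses 138 of 138 (binding); cooling uses 84 of 84 (binding).
From A_Bᵀ y = c: 6·y_catalyst + 3·y_cooling = 21; 4·y_catalyst + 3·y_cooling = 19.
→ y_catalyst = 1 and y_cooling = 5.
Δz = y_catalyst·Δb = 1 × (2) = 2, so new z* = 558 + 2 = 560.

560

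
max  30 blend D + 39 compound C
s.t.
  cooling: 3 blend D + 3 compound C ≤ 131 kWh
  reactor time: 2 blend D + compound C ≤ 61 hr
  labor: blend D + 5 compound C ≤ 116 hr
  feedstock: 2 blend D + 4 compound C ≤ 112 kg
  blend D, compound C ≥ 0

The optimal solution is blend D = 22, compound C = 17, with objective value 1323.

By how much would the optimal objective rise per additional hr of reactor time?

At the optimum: cooling uses 117 of 131 (slack = 14); reactor time uses 61 of 61 (binding); labor uses 107 of 116 (slack = 9); feedstock uses 112 of 112 (binding).
Since cooling, labor are not tight, their duals are 0.
Dual feasibility on the basic columns requires 2·y_reactor time + 2·y_feedstock = 30, 1·y_reactor time + 4·y_feedstock = 39.
Solving: y_reactor time = 7, y_feedstock = 8.
Shadow price of reactor time = 7.

7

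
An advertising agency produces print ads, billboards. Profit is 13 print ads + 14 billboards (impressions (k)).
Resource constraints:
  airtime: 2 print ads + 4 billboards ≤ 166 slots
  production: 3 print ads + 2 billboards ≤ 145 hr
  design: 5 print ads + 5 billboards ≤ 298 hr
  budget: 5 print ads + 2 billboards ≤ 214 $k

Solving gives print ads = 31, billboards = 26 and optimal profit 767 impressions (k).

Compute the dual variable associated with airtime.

Binding: airtime and production. Non-binding: design (13 unused), budget (7 unused).
Since design, budget are not tight, their duals are 0.
From A_Bᵀ y = c: 2·y_airtime + 3·y_production = 13; 4·y_airtime + 2·y_production = 14.
Solving: y_airtime = 2, y_production = 3.
Shadow price of airtime = 2.

2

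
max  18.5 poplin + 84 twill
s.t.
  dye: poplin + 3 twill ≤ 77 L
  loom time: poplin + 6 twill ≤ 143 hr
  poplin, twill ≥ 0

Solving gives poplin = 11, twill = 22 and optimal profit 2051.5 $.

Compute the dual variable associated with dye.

9

Check each constraint at x*: dye 77/77 (tight); loom time 143/143 (tight).
Dual feasibility on the basic columns requires 1·y_dye + 1·y_loom time = 18.5, 3·y_dye + 6·y_loom time = 84.
This yields shadow prices y_dye = 9, y_loom time = 9.5.
Shadow price of dye = 9.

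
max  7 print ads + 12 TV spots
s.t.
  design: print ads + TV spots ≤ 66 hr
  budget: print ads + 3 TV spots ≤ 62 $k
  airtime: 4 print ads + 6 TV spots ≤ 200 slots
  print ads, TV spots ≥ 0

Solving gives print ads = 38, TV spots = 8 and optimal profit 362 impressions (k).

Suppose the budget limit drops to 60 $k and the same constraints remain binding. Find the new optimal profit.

Check each constraint at x*: design 46/66 (slack 20); budget 62/62 (tight); airtime 200/200 (tight).
By complementary slackness, y = 0 for the non-binding constraint.
From A_Bᵀ y = c: 1·y_budget + 4·y_airtime = 7; 3·y_budget + 6·y_airtime = 12.
This yields shadow prices y_budget = 1, y_airtime = 1.5.
Δz = y_budget·Δb = 1 × (-2) = -2, so new z* = 362 − 2 = 360.

360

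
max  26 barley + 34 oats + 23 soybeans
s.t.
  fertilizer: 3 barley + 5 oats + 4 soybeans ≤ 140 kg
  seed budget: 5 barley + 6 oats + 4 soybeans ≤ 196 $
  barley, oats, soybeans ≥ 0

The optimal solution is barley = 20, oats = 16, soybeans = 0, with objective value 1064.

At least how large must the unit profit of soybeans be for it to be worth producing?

24

Both fertilizer and seed budget are binding at x*.
From A_Bᵀ y = c: 3·y_fertilizer + 5·y_seed budget = 26; 5·y_fertilizer + 6·y_seed budget = 34.
Solving: y_fertilizer = 2, y_seed budget = 4.
soybeans enters the basis when its profit ≥ yᵀa₃ = 2·4 + 4·4 = 24.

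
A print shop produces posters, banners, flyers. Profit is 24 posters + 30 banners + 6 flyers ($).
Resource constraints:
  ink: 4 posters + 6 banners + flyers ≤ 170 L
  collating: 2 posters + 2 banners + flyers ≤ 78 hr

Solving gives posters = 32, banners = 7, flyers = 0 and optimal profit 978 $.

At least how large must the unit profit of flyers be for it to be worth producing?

Both ink and collating are binding at x*.
Dual feasibility on the basic columns requires 4·y_ink + 2·y_collating = 24, 6·y_ink + 2·y_collating = 30.
Solving: y_ink = 3, y_collating = 6.
flyers enters the basis when its profit ≥ yᵀa₃ = 3·1 + 6·1 = 9.

9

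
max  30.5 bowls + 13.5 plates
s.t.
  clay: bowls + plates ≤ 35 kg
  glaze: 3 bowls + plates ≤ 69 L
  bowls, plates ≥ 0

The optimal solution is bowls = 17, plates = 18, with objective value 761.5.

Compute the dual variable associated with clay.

5

Check each constraint at x*: clay 35/35 (tight); glaze 69/69 (tight).
From A_Bᵀ y = c: 1·y_clay + 3·y_glaze = 30.5; 1·y_clay + 1·y_glaze = 13.5.
Solving: y_clay = 5, y_glaze = 8.5.
Shadow price of clay = 5.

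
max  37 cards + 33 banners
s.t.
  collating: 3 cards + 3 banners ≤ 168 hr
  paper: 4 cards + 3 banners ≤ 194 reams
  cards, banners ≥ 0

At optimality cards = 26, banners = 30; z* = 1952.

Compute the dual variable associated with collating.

7

Check each constraint at x*: collating 168/168 (tight); paper 194/194 (tight).
Dual feasibility on the basic columns requires 3·y_collating + 4·y_paper = 37, 3·y_collating + 3·y_paper = 33.
→ y_collating = 7 and y_paper = 4.
Shadow price of collating = 7.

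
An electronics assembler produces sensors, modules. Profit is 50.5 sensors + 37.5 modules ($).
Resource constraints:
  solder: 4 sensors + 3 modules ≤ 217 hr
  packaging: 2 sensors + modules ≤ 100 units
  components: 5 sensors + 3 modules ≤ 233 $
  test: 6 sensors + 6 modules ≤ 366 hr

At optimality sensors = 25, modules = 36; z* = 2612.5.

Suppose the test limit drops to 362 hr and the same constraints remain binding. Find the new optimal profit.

Check each constraint at x*: solder 208/217 (slack 9); packaging 86/100 (slack 14); components 233/233 (tight); test 366/366 (tight).
Since solder, packaging are not tight, their duals are 0.
From A_Bᵀ y = c: 5·y_components + 6·y_test = 50.5; 3·y_components + 6·y_test = 37.5.
Solving: y_components = 6.5, y_test = 3.
Δz = y_test·Δb = 3 × (-4) = -12, so new z* = 2612.5 − 12 = 2600.5.

2600.5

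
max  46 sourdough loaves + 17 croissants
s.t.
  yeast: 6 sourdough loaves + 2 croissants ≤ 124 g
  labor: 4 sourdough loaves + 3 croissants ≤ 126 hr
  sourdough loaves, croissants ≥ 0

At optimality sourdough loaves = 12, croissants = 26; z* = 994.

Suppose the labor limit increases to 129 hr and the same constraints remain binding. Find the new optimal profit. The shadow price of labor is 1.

997

Δb = 3, so new z* = 994 + (1)·(3) = 994 + 3 = 997.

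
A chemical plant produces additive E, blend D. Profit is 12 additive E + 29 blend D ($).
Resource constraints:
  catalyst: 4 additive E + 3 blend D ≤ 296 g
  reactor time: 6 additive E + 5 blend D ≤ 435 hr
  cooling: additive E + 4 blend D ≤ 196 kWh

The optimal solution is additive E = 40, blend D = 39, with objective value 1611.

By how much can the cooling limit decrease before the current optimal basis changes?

123.5

Binding constraints: reactor time, cooling. The basis is B = [[6,5],[1,4]] with det 19.
Per unit decrease in cooling, x* moves by d = (0.2632, -0.3158).
The basis stays optimal until blend D reaches 0; allowable decrease = 123.5 kWh.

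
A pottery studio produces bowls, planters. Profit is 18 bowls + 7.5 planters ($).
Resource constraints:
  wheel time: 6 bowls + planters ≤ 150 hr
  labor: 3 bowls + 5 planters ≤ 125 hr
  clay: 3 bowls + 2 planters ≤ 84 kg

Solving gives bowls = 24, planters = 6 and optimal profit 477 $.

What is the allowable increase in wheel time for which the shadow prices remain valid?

Binding constraints: wheel time, clay. The basis is B = [[6,1],[3,2]] with det 9.
Per unit increase in wheel time, x* moves by d = (0.2222, -0.3333).
The basis stays optimal until planters reaches 0; allowable increase = 18 hr.

18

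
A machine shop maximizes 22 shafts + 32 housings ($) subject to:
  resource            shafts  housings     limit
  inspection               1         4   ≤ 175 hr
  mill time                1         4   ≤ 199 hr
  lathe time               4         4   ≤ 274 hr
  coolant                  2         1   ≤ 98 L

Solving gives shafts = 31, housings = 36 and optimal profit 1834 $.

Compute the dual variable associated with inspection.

Check each constraint at x*: inspection 175/175 (tight); mill time 175/199 (slack 24); lathe time 268/274 (slack 6); coolant 98/98 (tight).
Slack constraints have shadow price 0 (complementary slackness).
Dual feasibility on the basic columns requires 1·y_inspection + 2·y_coolant = 22, 4·y_inspection + 1·y_coolant = 32.
Solving: y_inspection = 6, y_coolant = 8.
Shadow price of inspection = 6.

6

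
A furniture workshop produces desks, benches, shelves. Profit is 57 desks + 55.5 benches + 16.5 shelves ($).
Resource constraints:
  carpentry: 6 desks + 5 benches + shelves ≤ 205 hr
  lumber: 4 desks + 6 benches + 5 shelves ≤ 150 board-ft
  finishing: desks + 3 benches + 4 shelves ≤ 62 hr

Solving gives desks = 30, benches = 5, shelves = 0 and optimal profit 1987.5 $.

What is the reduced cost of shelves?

-6

Check each constraint at x*: carpentry 205/205 (tight); lumber 150/150 (tight); finishing 45/62 (slack 17).
By complementary slackness, y = 0 for the non-binding constraint.
Dual feasibility on the basic columns requires 6·y_carpentry + 4·y_lumber = 57, 5·y_carpentry + 6·y_lumber = 55.5.
→ y_carpentry = 7.5 and y_lumber = 3.
Reduced cost of shelves: c₃ − yᵀa₃ = 16.5 − (7.5·1 + 3·5) = 16.5 − 22.5 = -6.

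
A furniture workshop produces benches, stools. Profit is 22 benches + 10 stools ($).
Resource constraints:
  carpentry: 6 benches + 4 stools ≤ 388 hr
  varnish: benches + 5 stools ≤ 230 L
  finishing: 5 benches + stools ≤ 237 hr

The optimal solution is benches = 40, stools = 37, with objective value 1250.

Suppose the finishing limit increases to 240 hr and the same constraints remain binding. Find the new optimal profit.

Binding: carpentry and finishing. Non-binding: varnish (5 unused).
Since varnish is not tight, its dual is 0.
Dual feasibility on the basic columns requires 6·y_carpentry + 5·y_finishing = 22, 4·y_carpentry + 1·y_finishing = 10.
This yields shadow prices y_carpentry = 2, y_finishing = 2.
Δz = y_finishing·Δb = 2 × (3) = 6, so new z* = 1250 + 6 = 1256.

1256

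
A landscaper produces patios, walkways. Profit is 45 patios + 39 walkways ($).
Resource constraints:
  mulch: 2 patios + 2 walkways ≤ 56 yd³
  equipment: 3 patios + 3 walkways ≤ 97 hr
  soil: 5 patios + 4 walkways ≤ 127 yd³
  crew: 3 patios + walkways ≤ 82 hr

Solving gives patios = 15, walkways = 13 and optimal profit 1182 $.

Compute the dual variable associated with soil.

Check each constraint at x*: mulch 56/56 (tight); equipment 84/97 (slack 13); soil 127/127 (tight); crew 58/82 (slack 24).
By complementary slackness, y = 0 for the non-binding constraints.
Dual feasibility on the basic columns requires 2·y_mulch + 5·y_soil = 45, 2·y_mulch + 4·y_soil = 39.
This yields shadow prices y_mulch = 7.5, y_soil = 6.
Shadow price of soil = 6.

6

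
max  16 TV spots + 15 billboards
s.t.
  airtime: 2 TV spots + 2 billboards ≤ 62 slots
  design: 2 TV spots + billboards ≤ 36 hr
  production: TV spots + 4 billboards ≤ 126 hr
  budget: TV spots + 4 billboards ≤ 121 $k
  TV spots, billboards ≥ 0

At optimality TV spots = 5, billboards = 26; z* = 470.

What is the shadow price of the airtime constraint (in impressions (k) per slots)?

Binding: airtime and design. Non-binding: production (17 unused), budget (12 unused).
Slack constraints have shadow price 0 (complementary slackness).
From A_Bᵀ y = c: 2·y_airtime + 2·y_design = 16; 2·y_airtime + 1·y_design = 15.
This yields shadow prices y_airtime = 7, y_design = 1.
Shadow price of airtime = 7.

7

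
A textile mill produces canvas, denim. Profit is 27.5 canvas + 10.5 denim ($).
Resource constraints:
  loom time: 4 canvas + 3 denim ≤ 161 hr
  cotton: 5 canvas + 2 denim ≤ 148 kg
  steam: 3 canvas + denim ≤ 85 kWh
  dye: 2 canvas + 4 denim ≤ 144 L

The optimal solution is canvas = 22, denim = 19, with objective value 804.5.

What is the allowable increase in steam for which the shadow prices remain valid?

3.8

Binding constraints: cotton, steam. The basis is B = [[5,2],[3,1]] with det -1.
Per unit increase in steam, x* moves by d = (2, -5).
The basis stays optimal until denim reaches 0; allowable increase = 3.8 kWh.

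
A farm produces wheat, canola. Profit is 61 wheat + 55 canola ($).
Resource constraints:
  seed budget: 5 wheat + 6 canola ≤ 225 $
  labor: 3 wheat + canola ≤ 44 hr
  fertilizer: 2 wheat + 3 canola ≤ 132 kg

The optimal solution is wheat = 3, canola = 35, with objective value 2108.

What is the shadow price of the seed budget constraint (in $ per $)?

8

At the optimum: seed budget uses 225 of 225 (binding); labor uses 44 of 44 (binding); fertilizer uses 111 of 132 (slack = 21).
Since fertilizer is not tight, its dual is 0.
Dual feasibility on the basic columns requires 5·y_seed budget + 3·y_labor = 61, 6·y_seed budget + 1·y_labor = 55.
→ y_seed budget = 8 and y_labor = 7.
Shadow price of seed budget = 8.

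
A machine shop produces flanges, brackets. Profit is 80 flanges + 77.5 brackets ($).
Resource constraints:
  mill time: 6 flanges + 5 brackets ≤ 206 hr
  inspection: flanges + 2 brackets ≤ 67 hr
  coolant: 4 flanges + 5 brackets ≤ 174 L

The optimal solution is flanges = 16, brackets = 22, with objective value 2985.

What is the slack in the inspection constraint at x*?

inspection used = 1·16 + 2·22 = 60; slack = 67 − 60 = 7.

7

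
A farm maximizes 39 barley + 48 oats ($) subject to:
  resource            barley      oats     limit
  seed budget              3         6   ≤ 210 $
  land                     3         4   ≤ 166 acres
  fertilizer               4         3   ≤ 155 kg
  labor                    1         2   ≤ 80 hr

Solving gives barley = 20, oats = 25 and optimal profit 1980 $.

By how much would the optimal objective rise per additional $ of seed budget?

At the optimum: seed budget uses 210 of 210 (binding); land uses 160 of 166 (slack = 6); fertilizer uses 155 of 155 (binding); labor uses 70 of 80 (slack = 10).
Since land, labor are not tight, their duals are 0.
Dual feasibility on the basic columns requires 3·y_seed budget + 4·y_fertilizer = 39, 6·y_seed budget + 3·y_fertilizer = 48.
→ y_seed budget = 5 and y_fertilizer = 6.
Shadow price of seed budget = 5.

5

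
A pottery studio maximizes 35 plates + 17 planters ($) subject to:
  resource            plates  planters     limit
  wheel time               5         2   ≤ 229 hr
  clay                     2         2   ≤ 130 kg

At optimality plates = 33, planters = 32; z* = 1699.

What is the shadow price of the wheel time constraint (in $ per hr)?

At the optimum: wheel time uses 229 of 229 (binding); clay uses 130 of 130 (binding).
The binding rows give the dual system: 5·y_wheel time + 2·y_clay = 35 and 2·y_wheel time + 2·y_clay = 17.
→ y_wheel time = 6 and y_clay = 2.5.
Shadow price of wheel time = 6.

6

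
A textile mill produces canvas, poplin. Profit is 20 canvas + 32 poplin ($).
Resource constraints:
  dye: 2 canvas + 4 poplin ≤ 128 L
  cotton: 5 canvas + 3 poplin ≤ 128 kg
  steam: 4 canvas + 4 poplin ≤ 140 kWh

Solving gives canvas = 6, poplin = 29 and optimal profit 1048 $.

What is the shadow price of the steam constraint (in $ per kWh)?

At the optimum: dye uses 128 of 128 (binding); cotton uses 117 of 128 (slack = 11); steam uses 140 of 140 (binding).
Slack constraints have shadow price 0 (complementary slackness).
Dual feasibility on the basic columns requires 2·y_dye + 4·y_steam = 20, 4·y_dye + 4·y_steam = 32.
This yields shadow prices y_dye = 6, y_steam = 2.
Shadow price of steam = 2.

2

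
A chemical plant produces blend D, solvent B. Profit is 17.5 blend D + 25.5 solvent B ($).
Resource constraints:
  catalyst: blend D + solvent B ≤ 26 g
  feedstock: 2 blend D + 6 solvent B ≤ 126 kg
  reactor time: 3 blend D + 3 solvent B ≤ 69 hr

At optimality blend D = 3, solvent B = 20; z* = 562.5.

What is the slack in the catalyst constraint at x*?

catalyst used = 1·3 + 1·20 = 23; slack = 26 − 23 = 3.

3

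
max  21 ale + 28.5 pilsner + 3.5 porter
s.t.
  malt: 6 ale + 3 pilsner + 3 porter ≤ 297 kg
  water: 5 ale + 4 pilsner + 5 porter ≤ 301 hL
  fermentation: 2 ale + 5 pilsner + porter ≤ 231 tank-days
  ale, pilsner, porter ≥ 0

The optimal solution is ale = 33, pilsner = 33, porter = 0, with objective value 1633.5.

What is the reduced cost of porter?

-7

At the optimum: malt uses 297 of 297 (binding); water uses 297 of 301 (slack = 4); fermentation uses 231 of 231 (binding).
By complementary slackness, y = 0 for the non-binding constraint.
The binding rows give the dual system: 6·y_malt + 2·y_fermentation = 21 and 3·y_malt + 5·y_fermentation = 28.5.
This yields shadow prices y_malt = 2, y_fermentation = 4.5.
Reduced cost of porter: c₃ − yᵀa₃ = 3.5 − (2·3 + 4.5·1) = 3.5 − 10.5 = -7.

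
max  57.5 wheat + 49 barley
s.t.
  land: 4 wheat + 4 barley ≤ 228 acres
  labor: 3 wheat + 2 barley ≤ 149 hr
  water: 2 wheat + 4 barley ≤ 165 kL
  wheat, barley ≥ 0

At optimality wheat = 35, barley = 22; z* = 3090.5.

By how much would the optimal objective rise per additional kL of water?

Binding: land and labor. Non-binding: water (7 unused).
Since water is not tight, its dual is 0.
Dual feasibility on the basic columns requires 4·y_land + 3·y_labor = 57.5, 4·y_land + 2·y_labor = 49.
→ y_land = 8 and y_labor = 8.5.
Shadow price of water = 0.

0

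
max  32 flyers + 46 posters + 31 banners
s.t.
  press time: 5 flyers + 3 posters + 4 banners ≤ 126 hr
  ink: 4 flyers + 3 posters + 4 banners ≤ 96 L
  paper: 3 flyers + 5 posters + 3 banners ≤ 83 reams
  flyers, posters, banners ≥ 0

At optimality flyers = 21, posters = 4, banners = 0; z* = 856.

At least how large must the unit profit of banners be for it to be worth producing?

32

Check each constraint at x*: press time 117/126 (slack 9); ink 96/96 (tight); paper 83/83 (tight).
By complementary slackness, y = 0 for the non-binding constraint.
From A_Bᵀ y = c: 4·y_ink + 3·y_paper = 32; 3·y_ink + 5·y_paper = 46.
This yields shadow prices y_ink = 2, y_paper = 8.
banners enters the basis when its profit ≥ yᵀa₃ = 2·4 + 8·3 = 32.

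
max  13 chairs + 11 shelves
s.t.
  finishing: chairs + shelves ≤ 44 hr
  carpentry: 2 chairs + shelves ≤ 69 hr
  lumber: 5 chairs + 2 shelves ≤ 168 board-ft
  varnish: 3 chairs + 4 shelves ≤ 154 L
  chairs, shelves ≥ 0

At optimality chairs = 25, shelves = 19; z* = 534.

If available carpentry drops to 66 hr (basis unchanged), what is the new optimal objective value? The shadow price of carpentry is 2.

Δb = -3, so new z* = 534 + (2)·(-3) = 534 − 6 = 528.

528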